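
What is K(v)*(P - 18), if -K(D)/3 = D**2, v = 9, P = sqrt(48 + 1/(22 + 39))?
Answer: 4374 - 243*sqrt(178669)/61 ≈ 2690.2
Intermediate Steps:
P = sqrt(178669)/61 (P = sqrt(48 + 1/61) = sqrt(2929/61) = sqrt(178669)/61 ≈ 6.9294)
K(D) = -3*D**2
K(v)*(P - 18) = (-3*9**2)*(sqrt(178669)/61 - 18) = (-3*81)*(-18 + sqrt(178669)/61) = -243*(-18 + sqrt(178669)/61) = 4374 - 243*sqrt(178669)/61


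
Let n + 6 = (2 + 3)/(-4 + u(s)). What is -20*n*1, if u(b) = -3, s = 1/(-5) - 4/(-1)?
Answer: 940/7 ≈ 134.29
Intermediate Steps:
s = 19/5 (s = 1*(-⅕) - 4*(-1) = -⅕ + 4 = 19/5 ≈ 3.8000)
n = -47/7 (n = -6 + (2 + 3)/(-4 - 3) = -6 + 5/(-7) = -6 + 5*(-⅐) = -6 - 5/7 = -47/7 ≈ -6.7143)
-20*n*1 = -20*(-47/7)*1 = (940/7)*1 = 940/7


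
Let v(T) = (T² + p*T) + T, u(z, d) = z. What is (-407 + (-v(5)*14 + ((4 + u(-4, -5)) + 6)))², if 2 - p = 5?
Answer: 373321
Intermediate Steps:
p = -3 (p = 2 - 1*5 = 2 - 5 = -3)
v(T) = T² - 2*T (v(T) = (T² - 3*T) + T = T² - 2*T)
(-407 + (-v(5)*14 + ((4 + u(-4, -5)) + 6)))² = (-407 + (-5*(-2 + 5)*14 + ((4 - 4) + 6)))² = (-407 + (-5*3*14 + (0 + 6)))² = (-407 + (-1*15*14 + 6))² = (-407 + (-15*14 + 6))² = (-407 + (-210 + 6))² = (-407 - 204)² = (-611)² = 373321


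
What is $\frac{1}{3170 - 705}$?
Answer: $\frac{1}{2465} \approx 0.00040568$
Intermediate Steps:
$\frac{1}{3170 - 705} = \frac{1}{2465}$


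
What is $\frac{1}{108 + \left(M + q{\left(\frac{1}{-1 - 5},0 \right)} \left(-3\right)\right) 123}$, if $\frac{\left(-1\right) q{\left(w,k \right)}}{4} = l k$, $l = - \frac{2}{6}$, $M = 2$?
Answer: $\frac{1}{354} \approx 0.0028249$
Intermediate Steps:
$l = - \frac{1}{3}$ ($l = \left(-2\right) \frac{1}{6} = - \frac{1}{3} \approx -0.33333$)
$q{\left(w,k \right)} = \frac{4 k}{3}$ ($q{\left(w,k \right)} = - 4 \left(- \frac{k}{3}\right) = \frac{4 k}{3}$)
$\frac{1}{108 + \left(M + q{\left(\frac{1}{-1 - 5},0 \right)} \left(-3\right)\right) 123} = \frac{1}{108 + \left(2 + \frac{4}{3} \cdot 0 \left(-3\right)\right) 123} = \frac{1}{108 + \left(2 + 0 \left(-3\right)\right) 123} = \frac{1}{108 + \left(2 + 0\right) 123} = \frac{1}{108 + 2 \cdot 123} = \frac{1}{108 + 246} = \frac{1}{354}$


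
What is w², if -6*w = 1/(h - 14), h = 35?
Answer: 1/15876 ≈ 6.2988e-5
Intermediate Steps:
w = -1/126 (w = -1/(6*(35 - 14)) = -⅙/21 = -⅙*1/21 = -1/126 ≈ -0.0079365)
w² = (-1/126)² = 1/15876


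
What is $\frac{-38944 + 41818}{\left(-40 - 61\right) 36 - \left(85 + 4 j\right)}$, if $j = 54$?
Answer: $- \frac{2874}{3937} \approx -0.73$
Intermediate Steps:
$\frac{-38944 + 41818}{\left(-40 - 61\right) 36 - \left(85 + 4 j\right)} = \frac{-38944 + 41818}{\left(-40 - 61\right) 36 - 301} = \frac{2874}{\left(-101\right) 36 - 301} = \frac{2874}{-3636 - 301} = \frac{2874}{-3937} = 2874 \left(- \frac{1}{3937}\right) = - \frac{2874}{3937}$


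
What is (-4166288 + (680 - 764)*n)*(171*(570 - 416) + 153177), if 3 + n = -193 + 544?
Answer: -753141990720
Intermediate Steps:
n = 348 (n = -3 + (-193 + 544) = -3 + 351 = 348)
(-4166288 + (680 - 764)*n)*(171*(570 - 416) + 153177) = (-4166288 + (680 - 764)*348)*(171*(570 - 416) + 153177) = (-4166288 - 84*348)*(171*154 + 153177) = (-4166288 - 29232)*(26334 + 153177) = -4195520*179511 = -753141990720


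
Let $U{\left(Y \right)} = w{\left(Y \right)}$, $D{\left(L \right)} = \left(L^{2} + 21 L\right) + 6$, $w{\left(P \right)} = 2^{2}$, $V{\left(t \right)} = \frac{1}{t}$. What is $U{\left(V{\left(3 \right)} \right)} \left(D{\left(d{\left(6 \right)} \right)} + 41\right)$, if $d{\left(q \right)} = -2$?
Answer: $36$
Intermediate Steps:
$w{\left(P \right)} = 4$
$D{\left(L \right)} = 6 + L^{2} + 21 L$
$U{\left(Y \right)} = 4$
$U{\left(V{\left(3 \right)} \right)} \left(D{\left(d{\left(6 \right)} \right)} + 41\right) = 4 \left(\left(6 + \left(-2\right)^{2} + 21 \left(-2\right)\right) + 41\right) = 4 \left(\left(6 + 4 - 42\right) + 41\right) = 4 \left(-32 + 41\right) = 4 \cdot 9 = 36$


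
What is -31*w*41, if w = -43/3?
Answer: 54653/3 ≈ 18218.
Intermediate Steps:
w = -43/3 (w = -43*⅓ = -43/3 ≈ -14.333)
-31*w*41 = -31*(-43/3)*41 = (1333/3)*41 = 54653/3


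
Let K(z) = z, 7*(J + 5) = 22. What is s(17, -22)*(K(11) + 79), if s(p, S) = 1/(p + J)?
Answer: 315/53 ≈ 5.9434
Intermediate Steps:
J = -13/7 (J = -5 + (⅐)*22 = -5 + 22/7 = -13/7 ≈ -1.8571)
s(p, S) = 1/(-13/7 + p) (s(p, S) = 1/(p - 13/7) = 1/(-13/7 + p))
s(17, -22)*(K(11) + 79) = (7/(-13 + 7*17))*(11 + 79) = (7/(-13 + 119))*90 = (7/106)*90 = 315/53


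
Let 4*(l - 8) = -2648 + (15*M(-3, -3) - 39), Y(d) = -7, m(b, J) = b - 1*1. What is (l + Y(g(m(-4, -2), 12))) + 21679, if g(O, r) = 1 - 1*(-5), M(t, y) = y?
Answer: 20997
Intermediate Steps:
m(b, J) = -1 + b (m(b, J) = b - 1 = -1 + b)
g(O, r) = 6 (g(O, r) = 1 + 5 = 6)
l = -675 (l = 8 + (-2648 + (15*(-3) - 39))/4 = 8 + (-2648 + (-45 - 39))/4 = 8 + (-2648 - 84)/4 = 8 + (¼)*(-2732) = 8 - 683 = -675)
(l + Y(g(m(-4, -2), 12))) + 21679 = (-675 - 7) + 21679 = -682 + 21679 = 20997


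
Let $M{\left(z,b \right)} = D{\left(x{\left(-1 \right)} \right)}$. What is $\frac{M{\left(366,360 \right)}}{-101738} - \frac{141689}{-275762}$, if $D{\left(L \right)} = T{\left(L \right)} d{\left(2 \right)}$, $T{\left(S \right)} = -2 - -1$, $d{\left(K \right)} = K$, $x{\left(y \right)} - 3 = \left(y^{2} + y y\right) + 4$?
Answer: $\frac{7207853503}{14027737178} \approx 0.51383$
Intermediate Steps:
$x{\left(y \right)} = 7 + 2 y^{2}$ ($x{\left(y \right)} = 3 + \left(\left(y^{2} + y y\right) + 4\right) = 3 + \left(\left(y^{2} + y^{2}\right) + 4\right) = 3 + \left(2 y^{2} + 4\right) = 3 + \left(4 + 2 y^{2}\right) = 7 + 2 y^{2}$)
$T{\left(S \right)} = -1$ ($T{\left(S \right)} = -2 + 1 = -1$)
$D{\left(L \right)} = -2$ ($D{\left(L \right)} = \left(-1\right) 2 = -2$)
$M{\left(z,b \right)} = -2$
$\frac{M{\left(366,360 \right)}}{-101738} - \frac{141689}{-275762} = - \frac{2}{-101738} - \frac{141689}{-275762} = \left(-2\right) \left(- \frac{1}{101738}\right) - - \frac{141689}{275762} = \frac{1}{50869} + \frac{141689}{275762} = \frac{7207853503}{14027737178}$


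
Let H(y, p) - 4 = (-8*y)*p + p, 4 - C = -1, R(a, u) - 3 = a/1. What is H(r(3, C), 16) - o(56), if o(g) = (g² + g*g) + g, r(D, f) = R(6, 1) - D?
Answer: -7076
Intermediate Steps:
R(a, u) = 3 + a (R(a, u) = 3 + a/1 = 3 + a*1 = 3 + a)
C = 5 (C = 4 - 1*(-1) = 4 + 1 = 5)
r(D, f) = 9 - D (r(D, f) = (3 + 6) - D = 9 - D)
H(y, p) = 4 + p - 8*p*y (H(y, p) = 4 + ((-8*y)*p + p) = 4 + (-8*p*y + p) = 4 + (p - 8*p*y) = 4 + p - 8*p*y)
o(g) = g + 2*g² (o(g) = (g² + g²) + g = 2*g² + g = g + 2*g²)
H(r(3, C), 16) - o(56) = (4 + 16 - 8*16*(9 - 1*3)) - 56*(1 + 2*56) = (4 + 16 - 8*16*(9 - 3)) - 56*(1 + 112) = (4 + 16 - 8*16*6) - 56*113 = (4 + 16 - 768) - 1*6328 = -748 - 6328 = -7076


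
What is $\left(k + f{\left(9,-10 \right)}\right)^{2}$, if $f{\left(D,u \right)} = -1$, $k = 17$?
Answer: $256$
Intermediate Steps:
$\left(k + f{\left(9,-10 \right)}\right)^{2} = \left(17 - 1\right)^{2} = 16^{2} = 256$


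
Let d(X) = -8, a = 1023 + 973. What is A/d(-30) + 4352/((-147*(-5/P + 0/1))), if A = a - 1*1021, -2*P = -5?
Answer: -125917/1176 ≈ -107.07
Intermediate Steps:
P = 5/2 (P = -1/2*(-5) = 5/2 ≈ 2.5000)
a = 1996
A = 975 (A = 1996 - 1*1021 = 1996 - 1021 = 975)
A/d(-30) + 4352/((-147*(-5/P + 0/1))) = 975/(-8) + 4352/((-147*(-5/5/2 + 0/1))) = 975*(-1/8) + 4352/((-147*(-5*2/5 + 0*1))) = -975/8 + 4352/((-147*(-2 + 0))) = -975/8 + 4352/((-147*(-2))) = -975/8 + 4352/294 = -975/8 + 4352*(1/294) = -975/8 + 2176/147 = -125917/1176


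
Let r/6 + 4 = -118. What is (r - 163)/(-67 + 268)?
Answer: -895/201 ≈ -4.4527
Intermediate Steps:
r = -732 (r = -24 + 6*(-118) = -24 - 708 = -732)
(r - 163)/(-67 + 268) = (-732 - 163)/(-67 + 268) = -895/201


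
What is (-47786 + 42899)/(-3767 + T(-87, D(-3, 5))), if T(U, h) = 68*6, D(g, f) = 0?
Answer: 4887/3359 ≈ 1.4549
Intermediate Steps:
T(U, h) = 408
(-47786 + 42899)/(-3767 + T(-87, D(-3, 5))) = (-47786 + 42899)/(-3767 + 408) = -4887/(-3359) = -4887*(-1/3359) = 4887/3359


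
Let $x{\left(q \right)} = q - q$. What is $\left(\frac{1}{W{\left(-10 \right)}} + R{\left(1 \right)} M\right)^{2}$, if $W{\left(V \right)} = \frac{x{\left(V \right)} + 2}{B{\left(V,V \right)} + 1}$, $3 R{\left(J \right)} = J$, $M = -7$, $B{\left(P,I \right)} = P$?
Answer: $\frac{1681}{36} \approx 46.694$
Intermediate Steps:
$x{\left(q \right)} = 0$
$R{\left(J \right)} = \frac{J}{3}$
$W{\left(V \right)} = \frac{2}{1 + V}$ ($W{\left(V \right)} = \frac{0 + 2}{V + 1} = \frac{2}{1 + V}$)
$\left(\frac{1}{W{\left(-10 \right)}} + R{\left(1 \right)} M\right)^{2} = \left(\frac{1}{2 \frac{1}{1 - 10}} + \frac{1}{3} \cdot 1 \left(-7\right)\right)^{2} = \left(\frac{1}{2 \frac{1}{-9}} + \frac{1}{3} \left(-7\right)\right)^{2} = \left(\frac{1}{2 \left(- \frac{1}{9}\right)} - \frac{7}{3}\right)^{2} = \left(\frac{1}{- \frac{2}{9}} - \frac{7}{3}\right)^{2} = \left(- \frac{9}{2} - \frac{7}{3}\right)^{2} = \left(- \frac{41}{6}\right)^{2} = \frac{1681}{36}$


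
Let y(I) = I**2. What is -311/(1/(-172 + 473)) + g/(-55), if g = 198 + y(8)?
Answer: -5148867/55 ≈ -93616.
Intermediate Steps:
g = 262 (g = 198 + 8**2 = 198 + 64 = 262)
-311/(1/(-172 + 473)) + g/(-55) = -311/(1/(-172 + 473)) + 262/(-55) = -311/(1/301) + 262*(-1/55) = -311/1/301 - 262/55 = -311*301 - 262/55 = -93611 - 262/55 = -5148867/55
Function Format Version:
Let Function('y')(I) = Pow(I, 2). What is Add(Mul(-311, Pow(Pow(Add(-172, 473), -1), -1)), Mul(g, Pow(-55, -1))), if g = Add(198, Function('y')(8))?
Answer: Rational(-5148867, 55) ≈ -93616.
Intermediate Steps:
g = 262 (g = Add(198, Pow(8, 2)) = Add(198, 64) = 262)
Add(Mul(-311, Pow(Pow(Add(-172, 473), -1), -1)), Mul(g, Pow(-55, -1))) = Add(Mul(-311, Pow(Pow(Add(-172, 473), -1), -1)), Mul(262, Pow(-55, -1))) = Add(Mul(-311, Pow(Pow(301, -1), -1)), Mul(262, Rational(-1, 55))) = Add(Mul(-311, Pow(Rational(1, 301), -1)), Rational(-262, 55)) = Add(Mul(-311, 301), Rational(-262, 55)) = Add(-93611, Rational(-262, 55)) = Rational(-5148867, 55)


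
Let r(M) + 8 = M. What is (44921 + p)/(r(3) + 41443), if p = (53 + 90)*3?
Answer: 22675/20719 ≈ 1.0944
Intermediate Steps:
r(M) = -8 + M
p = 429 (p = 143*3 = 429)
(44921 + p)/(r(3) + 41443) = (44921 + 429)/((-8 + 3) + 41443) = 45350/(-5 + 41443) = 45350/41438 = 45350*(1/41438) = 22675/20719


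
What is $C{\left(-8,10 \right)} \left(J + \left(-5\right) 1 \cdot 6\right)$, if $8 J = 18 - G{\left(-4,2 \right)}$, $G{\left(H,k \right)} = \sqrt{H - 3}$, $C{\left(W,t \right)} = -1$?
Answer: $\frac{111}{4} + \frac{i \sqrt{7}}{8} \approx 27.75 + 0.33072 i$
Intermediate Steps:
$G{\left(H,k \right)} = \sqrt{-3 + H}$
$J = \frac{9}{4} - \frac{i \sqrt{7}}{8}$ ($J = \frac{18 - \sqrt{-3 - 4}}{8} = \frac{18 - \sqrt{-7}}{8} = \frac{18 - i \sqrt{7}}{8} = \frac{9}{4} - \frac{i \sqrt{7}}{8} \approx 2.25 - 0.33072 i$)
$C{\left(-8,10 \right)} \left(J + \left(-5\right) 1 \cdot 6\right) = - (\left(\frac{9}{4} - \frac{i \sqrt{7}}{8}\right) + \left(-5\right) 1 \cdot 6) = - (\left(\frac{9}{4} - \frac{i \sqrt{7}}{8}\right) - 30) = - (- \frac{111}{4} - \frac{i \sqrt{7}}{8}) = \frac{111}{4} + \frac{i \sqrt{7}}{8}$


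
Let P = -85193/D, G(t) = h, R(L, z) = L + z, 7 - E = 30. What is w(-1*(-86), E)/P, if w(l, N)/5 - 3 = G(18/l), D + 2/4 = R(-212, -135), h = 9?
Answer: 20850/85193 ≈ 0.24474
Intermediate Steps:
E = -23 (E = 7 - 1*30 = 7 - 30 = -23)
D = -695/2 (D = -1/2 + (-212 - 135) = -1/2 - 347 = -695/2 ≈ -347.50)
G(t) = 9
w(l, N) = 60 (w(l, N) = 15 + 5*9 = 15 + 45 = 60)
P = 170386/695 (P = -85193/(-695/2) = -85193*(-2/695) = 170386/695 ≈ 245.16)
w(-1*(-86), E)/P = 60/(170386/695) = 60*(695/170386) = 20850/85193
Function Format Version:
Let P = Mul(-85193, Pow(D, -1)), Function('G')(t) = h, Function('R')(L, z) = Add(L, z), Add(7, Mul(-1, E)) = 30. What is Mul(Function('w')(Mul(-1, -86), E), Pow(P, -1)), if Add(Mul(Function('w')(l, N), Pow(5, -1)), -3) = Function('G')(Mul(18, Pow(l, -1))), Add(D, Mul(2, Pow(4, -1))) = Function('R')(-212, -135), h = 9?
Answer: Rational(20850, 85193) ≈ 0.24474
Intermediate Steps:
E = -23 (E = Add(7, Mul(-1, 30)) = Add(7, -30) = -23)
D = Rational(-695, 2) (D = Add(Rational(-1, 2), Add(-212, -135)) = Add(Rational(-1, 2), -347) = Rational(-695, 2) ≈ -347.50)
Function('G')(t) = 9
Function('w')(l, N) = 60 (Function('w')(l, N) = Add(15, Mul(5, 9)) = Add(15, 45) = 60)
P = Rational(170386, 695) (P = Mul(-85193, Pow(Rational(-695, 2), -1)) = Mul(-85193, Rational(-2, 695)) = Rational(170386, 695) ≈ 245.16)
Mul(Function('w')(Mul(-1, -86), E), Pow(P, -1)) = Mul(60, Pow(Rational(170386, 695), -1)) = Mul(60, Rational(695, 170386)) = Rational(20850, 85193)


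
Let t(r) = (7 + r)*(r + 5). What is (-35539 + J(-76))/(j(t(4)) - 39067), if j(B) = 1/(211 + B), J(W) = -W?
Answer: 3664510/4036923 ≈ 0.90775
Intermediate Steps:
t(r) = (5 + r)*(7 + r) (t(r) = (7 + r)*(5 + r) = (5 + r)*(7 + r))
(-35539 + J(-76))/(j(t(4)) - 39067) = (-35539 - 1*(-76))/(1/(211 + (35 + 4² + 12*4)) - 39067) = (-35539 + 76)/(1/(211 + (35 + 16 + 48)) - 39067) = -35463/(1/(211 + 99) - 39067) = -35463/(1/310 - 39067) = -35463/(-12110769/310) = -35463*(-310/12110769) = 3664510/4036923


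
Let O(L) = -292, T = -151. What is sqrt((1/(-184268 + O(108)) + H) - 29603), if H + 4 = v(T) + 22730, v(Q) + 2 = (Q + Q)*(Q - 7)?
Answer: sqrt(86937872953665)/46140 ≈ 202.08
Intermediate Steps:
v(Q) = -2 + 2*Q*(-7 + Q) (v(Q) = -2 + (Q + Q)*(Q - 7) = -2 + (2*Q)*(-7 + Q) = -2 + 2*Q*(-7 + Q))
H = 70440 (H = -4 + ((-2 - 14*(-151) + 2*(-151)**2) + 22730) = -4 + ((-2 + 2114 + 2*22801) + 22730) = -4 + ((-2 + 2114 + 45602) + 22730) = -4 + (47714 + 22730) = -4 + 70444 = 70440)
sqrt((1/(-184268 + O(108)) + H) - 29603) = sqrt((1/(-184268 - 292) + 70440) - 29603) = sqrt((1/(-184560) + 70440) - 29603) = sqrt((-1/184560 + 70440) - 29603) = sqrt(13000406399/184560 - 29603) = sqrt(7536876719/184560) = sqrt(86937872953665)/46140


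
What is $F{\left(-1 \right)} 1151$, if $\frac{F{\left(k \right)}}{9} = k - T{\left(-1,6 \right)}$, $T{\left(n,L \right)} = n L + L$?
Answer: $-10359$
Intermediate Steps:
$T{\left(n,L \right)} = L + L n$ ($T{\left(n,L \right)} = L n + L = L + L n$)
$F{\left(k \right)} = 9 k$ ($F{\left(k \right)} = 9 \left(k - 6 \left(1 - 1\right)\right) = 9 \left(k - 6 \cdot 0\right) = 9 \left(k - 0\right) = 9 \left(k + 0\right) = 9 k$)
$F{\left(-1 \right)} 1151 = 9 \left(-1\right) 1151 = \left(-9\right) 1151 = -10359$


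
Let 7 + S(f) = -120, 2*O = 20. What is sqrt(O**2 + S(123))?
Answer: 3*I*sqrt(3) ≈ 5.1962*I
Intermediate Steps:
O = 10 (O = (1/2)*20 = 10)
S(f) = -127 (S(f) = -7 - 120 = -127)
sqrt(O**2 + S(123)) = sqrt(10**2 - 127) = sqrt(100 - 127) = sqrt(-27) = 3*I*sqrt(3)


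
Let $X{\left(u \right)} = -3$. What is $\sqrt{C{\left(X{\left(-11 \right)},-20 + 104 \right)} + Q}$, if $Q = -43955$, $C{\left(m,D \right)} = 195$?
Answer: $4 i \sqrt{2735} \approx 209.19 i$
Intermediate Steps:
$\sqrt{C{\left(X{\left(-11 \right)},-20 + 104 \right)} + Q} = \sqrt{195 - 43955} = \sqrt{-43760} = 4 i \sqrt{2735}$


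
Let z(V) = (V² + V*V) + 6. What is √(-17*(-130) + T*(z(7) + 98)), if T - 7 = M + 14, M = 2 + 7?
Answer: √8270 ≈ 90.940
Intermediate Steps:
M = 9
z(V) = 6 + 2*V² (z(V) = (V² + V²) + 6 = 2*V² + 6 = 6 + 2*V²)
T = 30 (T = 7 + (9 + 14) = 7 + 23 = 30)
√(-17*(-130) + T*(z(7) + 98)) = √(-17*(-130) + 30*((6 + 2*7²) + 98)) = √(2210 + 30*((6 + 2*49) + 98)) = √(2210 + 30*((6 + 98) + 98)) = √(2210 + 30*(104 + 98)) = √(2210 + 30*202) = √(2210 + 6060) = √8270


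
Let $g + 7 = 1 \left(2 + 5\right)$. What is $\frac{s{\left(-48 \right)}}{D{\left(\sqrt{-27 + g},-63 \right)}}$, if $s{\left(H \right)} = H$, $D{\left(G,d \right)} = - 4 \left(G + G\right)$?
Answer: $- \frac{2 i \sqrt{3}}{3} \approx - 1.1547 i$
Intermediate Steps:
$g = 0$ ($g = -7 + 1 \left(2 + 5\right) = -7 + 1 \cdot 7 = -7 + 7 = 0$)
$D{\left(G,d \right)} = - 8 G$ ($D{\left(G,d \right)} = - 4 \cdot 2 G = - 8 G$)
$\frac{s{\left(-48 \right)}}{D{\left(\sqrt{-27 + g},-63 \right)}} = - \frac{48}{\left(-8\right) \sqrt{-27 + 0}} = - \frac{48}{\left(-8\right) \sqrt{-27}} = - \frac{48}{\left(-8\right) 3 i \sqrt{3}} = - \frac{48}{\left(-24\right) i \sqrt{3}} = - 48 \frac{i \sqrt{3}}{72} = - \frac{2 i \sqrt{3}}{3}$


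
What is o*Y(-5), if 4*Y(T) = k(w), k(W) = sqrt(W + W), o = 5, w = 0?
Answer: 0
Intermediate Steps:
k(W) = sqrt(2)*sqrt(W) (k(W) = sqrt(2*W) = sqrt(2)*sqrt(W))
Y(T) = 0 (Y(T) = (sqrt(2)*sqrt(0))/4 = (sqrt(2)*0)/4 = (1/4)*0 = 0)
o*Y(-5) = 5*0 = 0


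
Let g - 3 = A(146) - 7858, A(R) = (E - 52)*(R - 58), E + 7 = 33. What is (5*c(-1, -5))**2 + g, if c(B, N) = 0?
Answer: -10143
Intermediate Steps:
E = 26 (E = -7 + 33 = 26)
A(R) = 1508 - 26*R (A(R) = (26 - 52)*(R - 58) = -26*(-58 + R) = 1508 - 26*R)
g = -10143 (g = 3 + ((1508 - 26*146) - 7858) = 3 + ((1508 - 3796) - 7858) = 3 + (-2288 - 7858) = 3 - 10146 = -10143)
(5*c(-1, -5))**2 + g = (5*0)**2 - 10143 = 0**2 - 10143 = 0 - 10143 = -10143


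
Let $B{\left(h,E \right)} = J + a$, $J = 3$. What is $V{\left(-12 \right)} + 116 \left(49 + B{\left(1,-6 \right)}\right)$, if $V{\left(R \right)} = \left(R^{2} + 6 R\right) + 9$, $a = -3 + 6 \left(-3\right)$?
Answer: $3677$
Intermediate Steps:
$a = -21$ ($a = -3 - 18 = -21$)
$V{\left(R \right)} = 9 + R^{2} + 6 R$
$B{\left(h,E \right)} = -18$ ($B{\left(h,E \right)} = 3 - 21 = -18$)
$V{\left(-12 \right)} + 116 \left(49 + B{\left(1,-6 \right)}\right) = \left(9 + \left(-12\right)^{2} + 6 \left(-12\right)\right) + 116 \left(49 - 18\right) = \left(9 + 144 - 72\right) + 116 \cdot 31 = 81 + 3596 = 3677$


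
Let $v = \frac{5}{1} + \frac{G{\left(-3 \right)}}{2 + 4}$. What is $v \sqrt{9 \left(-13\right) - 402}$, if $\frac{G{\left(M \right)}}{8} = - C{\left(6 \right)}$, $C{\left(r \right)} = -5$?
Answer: $\frac{35 i \sqrt{519}}{3} \approx 265.79 i$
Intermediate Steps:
$G{\left(M \right)} = 40$ ($G{\left(M \right)} = 8 \left(\left(-1\right) \left(-5\right)\right) = 8 \cdot 5 = 40$)
$v = \frac{35}{3}$ ($v = \frac{5}{1} + \frac{40}{2 + 4} = 5 \cdot 1 + \frac{40}{6} = 5 + 40 \cdot \frac{1}{6} = 5 + \frac{20}{3} = \frac{35}{3} \approx 11.667$)
$v \sqrt{9 \left(-13\right) - 402} = \frac{35 \sqrt{9 \left(-13\right) - 402}}{3} = \frac{35 \sqrt{-117 - 402}}{3} = \frac{35 \sqrt{-519}}{3} = \frac{35 i \sqrt{519}}{3}$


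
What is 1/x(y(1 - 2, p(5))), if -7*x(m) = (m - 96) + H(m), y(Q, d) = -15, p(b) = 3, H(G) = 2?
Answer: 7/109 ≈ 0.064220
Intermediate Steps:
x(m) = 94/7 - m/7 (x(m) = -((m - 96) + 2)/7 = -((-96 + m) + 2)/7 = -(-94 + m)/7 = 94/7 - m/7)
1/x(y(1 - 2, p(5))) = 1/(94/7 - 1/7*(-15)) = 1/(94/7 + 15/7) = 1/(109/7) = 7/109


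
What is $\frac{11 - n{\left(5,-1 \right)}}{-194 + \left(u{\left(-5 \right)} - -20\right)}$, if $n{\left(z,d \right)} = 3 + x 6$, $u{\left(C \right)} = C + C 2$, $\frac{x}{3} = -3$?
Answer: $- \frac{62}{189} \approx -0.32804$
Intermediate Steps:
$x = -9$ ($x = 3 \left(-3\right) = -9$)
$u{\left(C \right)} = 3 C$ ($u{\left(C \right)} = C + 2 C = 3 C$)
$n{\left(z,d \right)} = -51$ ($n{\left(z,d \right)} = 3 - 54 = -51$)
$\frac{11 - n{\left(5,-1 \right)}}{-194 + \left(u{\left(-5 \right)} - -20\right)} = \frac{11 - -51}{-194 + \left(3 \left(-5\right) - -20\right)} = \frac{11 + 51}{-194 + \left(-15 + 20\right)} = \frac{1}{-194 + 5} \cdot 62 = \frac{1}{-189} \cdot 62 = \left(- \frac{1}{189}\right) 62 = - \frac{62}{189}$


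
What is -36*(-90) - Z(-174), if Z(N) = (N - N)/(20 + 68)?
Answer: 3240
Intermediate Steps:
Z(N) = 0 (Z(N) = 0/88 = 0*(1/88) = 0)
-36*(-90) - Z(-174) = -36*(-90) - 1*0 = 3240 + 0 = 3240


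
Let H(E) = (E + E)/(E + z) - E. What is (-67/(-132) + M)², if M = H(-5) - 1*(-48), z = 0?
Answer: 53684929/17424 ≈ 3081.1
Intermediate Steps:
H(E) = 2 - E (H(E) = (E + E)/(E + 0) - E = (2*E)/E - E = 2 - E)
M = 55 (M = (2 - 1*(-5)) - 1*(-48) = (2 + 5) + 48 = 7 + 48 = 55)
(-67/(-132) + M)² = (-67/(-132) + 55)² = (-67*(-1/132) + 55)² = (67/132 + 55)² = (7327/132)² = 53684929/17424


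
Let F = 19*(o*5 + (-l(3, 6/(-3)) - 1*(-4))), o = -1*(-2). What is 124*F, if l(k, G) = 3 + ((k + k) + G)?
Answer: 16492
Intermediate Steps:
l(k, G) = 3 + G + 2*k (l(k, G) = 3 + (2*k + G) = 3 + (G + 2*k) = 3 + G + 2*k)
o = 2
F = 133 (F = 19*(2*5 + (-(3 + 6/(-3) + 2*3) - 1*(-4))) = 19*(10 + (-(3 + 6*(-1/3) + 6) + 4)) = 19*(10 + (-(3 - 2 + 6) + 4)) = 19*(10 + (-1*7 + 4)) = 19*(10 + (-7 + 4)) = 19*(10 - 3) = 19*7 = 133)
124*F = 124*133 = 16492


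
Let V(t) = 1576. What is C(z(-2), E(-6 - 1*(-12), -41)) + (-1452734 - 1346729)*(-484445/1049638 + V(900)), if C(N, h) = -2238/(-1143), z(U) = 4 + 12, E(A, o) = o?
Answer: -1763876859814807381/399912078 ≈ -4.4107e+9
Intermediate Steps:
z(U) = 16
C(N, h) = 746/381 (C(N, h) = -2238*(-1/1143) = 746/381)
C(z(-2), E(-6 - 1*(-12), -41)) + (-1452734 - 1346729)*(-484445/1049638 + V(900)) = 746/381 + (-1452734 - 1346729)*(-484445/1049638 + 1576) = 746/381 - 2799463*(-484445*1/1049638 + 1576) = 746/381 - 2799463*(-484445/1049638 + 1576) = 746/381 - 2799463*1653745043/1049638 = 746/381 - 4629598059311909/1049638 = -1763876859814807381/399912078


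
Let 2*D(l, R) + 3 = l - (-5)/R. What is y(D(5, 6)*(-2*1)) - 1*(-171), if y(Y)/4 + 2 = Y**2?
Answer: 1756/9 ≈ 195.11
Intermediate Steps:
D(l, R) = -3/2 + l/2 + 5/(2*R) (D(l, R) = -3/2 + (l - (-5)/R)/2 = -3/2 + (l + 5/R)/2 = -3/2 + (l/2 + 5/(2*R)) = -3/2 + l/2 + 5/(2*R))
y(Y) = -8 + 4*Y**2
y(D(5, 6)*(-2*1)) - 1*(-171) = (-8 + 4*(((1/2)*(5 + 6*(-3 + 5))/6)*(-2*1))**2) - 1*(-171) = (-8 + 4*(((1/2)*(1/6)*(5 + 6*2))*(-2))**2) + 171 = (-8 + 4*(((1/2)*(1/6)*(5 + 12))*(-2))**2) + 171 = (-8 + 4*(((1/2)*(1/6)*17)*(-2))**2) + 171 = (-8 + 4*((17/12)*(-2))**2) + 171 = (-8 + 4*(-17/6)**2) + 171 = (-8 + 4*(289/36)) + 171 = (-8 + 289/9) + 171 = 217/9 + 171 = 1756/9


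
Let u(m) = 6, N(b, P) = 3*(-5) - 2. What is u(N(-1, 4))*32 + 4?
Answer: 196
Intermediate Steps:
N(b, P) = -17 (N(b, P) = -15 - 2 = -17)
u(N(-1, 4))*32 + 4 = 6*32 + 4 = 192 + 4 = 196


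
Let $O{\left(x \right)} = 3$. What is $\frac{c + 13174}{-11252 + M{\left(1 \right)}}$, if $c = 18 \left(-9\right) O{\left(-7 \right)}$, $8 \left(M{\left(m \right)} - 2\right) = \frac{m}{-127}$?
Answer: $- \frac{12891008}{11430001} \approx -1.1278$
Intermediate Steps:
$M{\left(m \right)} = 2 - \frac{m}{1016}$ ($M{\left(m \right)} = 2 + \frac{m \frac{1}{-127}}{8} = 2 + \frac{m \left(- \frac{1}{127}\right)}{8} = 2 + \frac{\left(- \frac{1}{127}\right) m}{8} = 2 - \frac{m}{1016}$)
$c = -486$ ($c = 18 \left(-9\right) 3 = \left(-162\right) 3 = -486$)
$\frac{c + 13174}{-11252 + M{\left(1 \right)}} = \frac{-486 + 13174}{-11252 + \left(2 - \frac{1}{1016}\right)} = \frac{12688}{-11252 + \left(2 - \frac{1}{1016}\right)} = \frac{12688}{-11252 + \frac{2031}{1016}} = \frac{12688}{- \frac{11430001}{1016}} = 12688 \left(- \frac{1016}{11430001}\right) = - \frac{12891008}{11430001}$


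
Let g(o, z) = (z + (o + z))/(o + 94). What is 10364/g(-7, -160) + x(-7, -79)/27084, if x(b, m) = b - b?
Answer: -300556/109 ≈ -2757.4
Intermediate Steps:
x(b, m) = 0
g(o, z) = (o + 2*z)/(94 + o)
10364/g(-7, -160) + x(-7, -79)/27084 = 10364/(((-7 + 2*(-160))/(94 - 7))) + 0/27084 = 10364/(((-7 - 320)/87)) + 0*(1/27084) = 10364/(((1/87)*(-327))) + 0 = 10364/(-109/29) + 0 = 10364*(-29/109) + 0 = -300556/109 + 0 = -300556/109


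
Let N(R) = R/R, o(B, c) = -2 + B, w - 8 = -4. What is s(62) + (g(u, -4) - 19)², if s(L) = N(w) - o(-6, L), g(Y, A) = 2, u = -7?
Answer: 298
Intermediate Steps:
w = 4 (w = 8 - 4 = 4)
N(R) = 1
s(L) = 9 (s(L) = 1 - (-2 - 6) = 1 - 1*(-8) = 1 + 8 = 9)
s(62) + (g(u, -4) - 19)² = 9 + (2 - 19)² = 9 + (-17)² = 9 + 289 = 298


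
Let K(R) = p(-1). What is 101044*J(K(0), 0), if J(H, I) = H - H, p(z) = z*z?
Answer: 0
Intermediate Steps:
p(z) = z²
K(R) = 1 (K(R) = (-1)² = 1)
J(H, I) = 0
101044*J(K(0), 0) = 101044*0 = 0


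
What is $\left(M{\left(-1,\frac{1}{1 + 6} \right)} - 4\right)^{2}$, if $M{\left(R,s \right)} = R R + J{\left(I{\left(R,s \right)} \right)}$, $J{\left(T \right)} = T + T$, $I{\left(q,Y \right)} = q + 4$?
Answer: $9$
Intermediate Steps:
$I{\left(q,Y \right)} = 4 + q$
$J{\left(T \right)} = 2 T$
$M{\left(R,s \right)} = 8 + R^{2} + 2 R$ ($M{\left(R,s \right)} = R R + 2 \left(4 + R\right) = R^{2} + \left(8 + 2 R\right) = 8 + R^{2} + 2 R$)
$\left(M{\left(-1,\frac{1}{1 + 6} \right)} - 4\right)^{2} = \left(\left(8 + \left(-1\right)^{2} + 2 \left(-1\right)\right) - 4\right)^{2} = \left(\left(8 + 1 - 2\right) - 4\right)^{2} = \left(7 - 4\right)^{2} = 3^{2} = 9$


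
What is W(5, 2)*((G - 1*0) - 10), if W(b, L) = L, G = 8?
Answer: -4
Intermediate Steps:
W(5, 2)*((G - 1*0) - 10) = 2*((8 - 1*0) - 10) = 2*((8 + 0) - 10) = 2*(8 - 10) = 2*(-2) = -4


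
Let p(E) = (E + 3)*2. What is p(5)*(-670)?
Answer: -10720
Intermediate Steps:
p(E) = 6 + 2*E (p(E) = (3 + E)*2 = 6 + 2*E)
p(5)*(-670) = (6 + 2*5)*(-670) = (6 + 10)*(-670) = 16*(-670) = -10720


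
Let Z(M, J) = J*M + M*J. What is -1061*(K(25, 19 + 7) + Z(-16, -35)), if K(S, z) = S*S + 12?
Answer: -1864177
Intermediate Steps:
Z(M, J) = 2*J*M (Z(M, J) = J*M + J*M = 2*J*M)
K(S, z) = 12 + S**2 (K(S, z) = S**2 + 12 = 12 + S**2)
-1061*(K(25, 19 + 7) + Z(-16, -35)) = -1061*((12 + 25**2) + 2*(-35)*(-16)) = -1061*((12 + 625) + 1120) = -1061*(637 + 1120) = -1061*1757 = -1864177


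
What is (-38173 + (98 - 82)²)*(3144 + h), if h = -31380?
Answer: 1070624412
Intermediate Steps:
(-38173 + (98 - 82)²)*(3144 + h) = (-38173 + (98 - 82)²)*(3144 - 31380) = (-38173 + 16²)*(-28236) = (-38173 + 256)*(-28236) = -37917*(-28236) = 1070624412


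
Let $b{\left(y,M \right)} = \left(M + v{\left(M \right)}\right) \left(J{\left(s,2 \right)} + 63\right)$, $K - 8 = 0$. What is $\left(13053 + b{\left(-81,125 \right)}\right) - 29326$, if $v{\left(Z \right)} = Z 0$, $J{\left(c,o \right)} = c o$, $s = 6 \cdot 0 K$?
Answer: $-8398$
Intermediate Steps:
$K = 8$ ($K = 8 + 0 = 8$)
$s = 0$ ($s = 6 \cdot 0 \cdot 8 = 0 \cdot 8 = 0$)
$v{\left(Z \right)} = 0$
$b{\left(y,M \right)} = 63 M$ ($b{\left(y,M \right)} = \left(M + 0\right) \left(0 \cdot 2 + 63\right) = M \left(0 + 63\right) = M 63 = 63 M$)
$\left(13053 + b{\left(-81,125 \right)}\right) - 29326 = \left(13053 + 63 \cdot 125\right) - 29326 = \left(13053 + 7875\right) - 29326 = 20928 - 29326 = -8398$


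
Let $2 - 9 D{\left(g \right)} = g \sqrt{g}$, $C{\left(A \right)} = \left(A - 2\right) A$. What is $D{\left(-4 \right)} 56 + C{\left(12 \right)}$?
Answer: $\frac{1192}{9} + \frac{448 i}{9} \approx 132.44 + 49.778 i$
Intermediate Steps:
$C{\left(A \right)} = A \left(-2 + A\right)$ ($C{\left(A \right)} = \left(-2 + A\right) A = A \left(-2 + A\right)$)
$D{\left(g \right)} = \frac{2}{9} - \frac{g^{\frac{3}{2}}}{9}$ ($D{\left(g \right)} = \frac{2}{9} - \frac{g \sqrt{g}}{9} = \frac{2}{9} - \frac{g^{\frac{3}{2}}}{9}$)
$D{\left(-4 \right)} 56 + C{\left(12 \right)} = \left(\frac{2}{9} - \frac{\left(-4\right)^{\frac{3}{2}}}{9}\right) 56 + 12 \left(-2 + 12\right) = \left(\frac{2}{9} - \frac{\left(-8\right) i}{9}\right) 56 + 12 \cdot 10 = \left(\frac{2}{9} + \frac{8 i}{9}\right) 56 + 120 = \left(\frac{112}{9} + \frac{448 i}{9}\right) + 120 = \frac{1192}{9} + \frac{448 i}{9}$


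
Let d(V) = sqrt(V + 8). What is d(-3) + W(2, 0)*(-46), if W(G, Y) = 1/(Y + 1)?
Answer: -46 + sqrt(5) ≈ -43.764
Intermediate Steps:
d(V) = sqrt(8 + V)
W(G, Y) = 1/(1 + Y)
d(-3) + W(2, 0)*(-46) = sqrt(8 - 3) - 46/(1 + 0) = sqrt(5) - 46/1 = sqrt(5) + 1*(-46) = sqrt(5) - 46 = -46 + sqrt(5)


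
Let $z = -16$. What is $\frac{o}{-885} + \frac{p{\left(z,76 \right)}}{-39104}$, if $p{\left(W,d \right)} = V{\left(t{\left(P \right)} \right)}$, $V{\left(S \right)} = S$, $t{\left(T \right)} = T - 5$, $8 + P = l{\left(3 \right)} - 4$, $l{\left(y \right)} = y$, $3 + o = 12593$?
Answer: $- \frac{49230697}{3460704} \approx -14.226$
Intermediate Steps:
$o = 12590$ ($o = -3 + 12593 = 12590$)
$P = -9$ ($P = -8 + \left(3 - 4\right) = -8 - 1 = -9$)
$t{\left(T \right)} = -5 + T$
$p{\left(W,d \right)} = -14$ ($p{\left(W,d \right)} = -5 - 9 = -14$)
$\frac{o}{-885} + \frac{p{\left(z,76 \right)}}{-39104} = \frac{12590}{-885} - \frac{14}{-39104} = 12590 \left(- \frac{1}{885}\right) - - \frac{7}{19552} = - \frac{2518}{177} + \frac{7}{19552} = - \frac{49230697}{3460704}$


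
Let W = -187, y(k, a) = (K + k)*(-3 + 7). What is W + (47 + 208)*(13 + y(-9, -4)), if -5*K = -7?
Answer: -4624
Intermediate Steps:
K = 7/5 (K = -1/5*(-7) = 7/5 ≈ 1.4000)
y(k, a) = 28/5 + 4*k (y(k, a) = (7/5 + k)*(-3 + 7) = (7/5 + k)*4 = 28/5 + 4*k)
W + (47 + 208)*(13 + y(-9, -4)) = -187 + (47 + 208)*(13 + (28/5 + 4*(-9))) = -187 + 255*(13 + (28/5 - 36)) = -187 + 255*(13 - 152/5) = -187 + 255*(-87/5) = -187 - 4437 = -4624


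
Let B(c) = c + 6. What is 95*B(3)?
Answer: 855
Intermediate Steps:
B(c) = 6 + c
95*B(3) = 95*(6 + 3) = 95*9 = 855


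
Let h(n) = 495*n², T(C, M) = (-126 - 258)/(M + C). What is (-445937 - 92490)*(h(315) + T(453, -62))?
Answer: -10340222528114907/391 ≈ -2.6446e+13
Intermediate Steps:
T(C, M) = -384/(C + M)
(-445937 - 92490)*(h(315) + T(453, -62)) = (-445937 - 92490)*(495*315² - 384/(453 - 62)) = -538427*(495*99225 - 384/391) = -538427*(49116375 - 384*1/391) = -538427*(49116375 - 384/391) = -538427*19204502241/391 = -10340222528114907/391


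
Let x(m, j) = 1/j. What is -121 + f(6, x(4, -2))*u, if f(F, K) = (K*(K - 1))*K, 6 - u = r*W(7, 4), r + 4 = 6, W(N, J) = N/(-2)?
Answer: -1007/8 ≈ -125.88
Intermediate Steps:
W(N, J) = -N/2 (W(N, J) = N*(-½) = -N/2)
r = 2 (r = -4 + 6 = 2)
u = 13 (u = 6 - 2*(-½*7) = 6 - 2*(-7)/2 = 6 - 1*(-7) = 6 + 7 = 13)
f(F, K) = K²*(-1 + K) (f(F, K) = (K*(-1 + K))*K = K²*(-1 + K))
-121 + f(6, x(4, -2))*u = -121 + ((1/(-2))²*(-1 + 1/(-2)))*13 = -121 + ((-½)²*(-1 - ½))*13 = -121 + ((¼)*(-3/2))*13 = -121 - 3/8*13 = -121 - 39/8 = -1007/8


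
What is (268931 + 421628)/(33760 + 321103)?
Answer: 690559/354863 ≈ 1.9460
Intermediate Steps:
(268931 + 421628)/(33760 + 321103) = 690559/354863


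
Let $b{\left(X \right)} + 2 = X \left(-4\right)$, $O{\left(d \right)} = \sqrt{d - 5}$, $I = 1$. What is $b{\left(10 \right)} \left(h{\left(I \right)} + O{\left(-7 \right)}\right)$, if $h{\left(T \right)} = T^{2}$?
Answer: $-42 - 84 i \sqrt{3} \approx -42.0 - 145.49 i$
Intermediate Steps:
$O{\left(d \right)} = \sqrt{-5 + d}$
$b{\left(X \right)} = -2 - 4 X$ ($b{\left(X \right)} = -2 + X \left(-4\right) = -2 - 4 X$)
$b{\left(10 \right)} \left(h{\left(I \right)} + O{\left(-7 \right)}\right) = \left(-2 - 40\right) \left(1^{2} + \sqrt{-5 - 7}\right) = \left(-2 - 40\right) \left(1 + \sqrt{-12}\right) = - 42 \left(1 + 2 i \sqrt{3}\right) = -42 - 84 i \sqrt{3}$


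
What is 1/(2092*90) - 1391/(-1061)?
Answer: 261898541/199765080 ≈ 1.3110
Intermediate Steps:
1/(2092*90) - 1391/(-1061) = (1/2092)*(1/90) - 1391*(-1/1061) = 1/188280 + 1391/1061 = 261898541/199765080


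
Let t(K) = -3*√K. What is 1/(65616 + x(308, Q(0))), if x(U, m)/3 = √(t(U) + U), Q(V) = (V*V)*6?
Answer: 1/(65616 + 3*√(308 - 6*√77)) ≈ 1.5229e-5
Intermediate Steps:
Q(V) = 6*V² (Q(V) = V²*6 = 6*V²)
x(U, m) = 3*√(U - 3*√U) (x(U, m) = 3*√(-3*√U + U) = 3*√(U - 3*√U))
1/(65616 + x(308, Q(0))) = 1/(65616 + 3*√(308 - 6*√77))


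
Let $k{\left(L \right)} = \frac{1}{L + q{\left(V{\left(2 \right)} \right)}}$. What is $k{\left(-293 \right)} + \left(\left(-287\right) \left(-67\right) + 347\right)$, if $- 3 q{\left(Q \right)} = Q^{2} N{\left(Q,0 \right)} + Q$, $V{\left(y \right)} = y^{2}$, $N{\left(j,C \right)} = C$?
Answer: $\frac{17285605}{883} \approx 19576.0$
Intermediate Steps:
$q{\left(Q \right)} = - \frac{Q}{3}$ ($q{\left(Q \right)} = - \frac{Q^{2} \cdot 0 + Q}{3} = - \frac{0 + Q}{3} = - \frac{Q}{3}$)
$k{\left(L \right)} = \frac{1}{- \frac{4}{3} + L}$ ($k{\left(L \right)} = \frac{1}{L - \frac{2^{2}}{3}} = \frac{1}{L - \frac{4}{3}} = \frac{1}{- \frac{4}{3} + L}$)
$k{\left(-293 \right)} + \left(\left(-287\right) \left(-67\right) + 347\right) = \frac{3}{-4 + 3 \left(-293\right)} + \left(\left(-287\right) \left(-67\right) + 347\right) = \frac{3}{-4 - 879} + \left(19229 + 347\right) = \frac{3}{-883} + 19576 = 3 \left(- \frac{1}{883}\right) + 19576 = - \frac{3}{883} + 19576 = \frac{17285605}{883}$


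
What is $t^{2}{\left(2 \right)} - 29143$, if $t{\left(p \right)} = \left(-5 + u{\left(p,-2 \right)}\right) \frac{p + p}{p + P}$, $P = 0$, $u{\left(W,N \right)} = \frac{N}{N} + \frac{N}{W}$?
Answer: $-29043$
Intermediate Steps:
$u{\left(W,N \right)} = 1 + \frac{N}{W}$
$t{\left(p \right)} = -10 + \frac{2 \left(-2 + p\right)}{p}$ ($t{\left(p \right)} = \left(-5 + \frac{-2 + p}{p}\right) \frac{p + p}{p + 0} = \left(-5 + \frac{-2 + p}{p}\right) \frac{2 p}{p} = \left(-5 + \frac{-2 + p}{p}\right) 2 = -10 + \frac{2 \left(-2 + p\right)}{p}$)
$t^{2}{\left(2 \right)} - 29143 = \left(-8 - \frac{4}{2}\right)^{2} - 29143 = \left(-8 - 2\right)^{2} - 29143 = \left(-10\right)^{2} - 29143 = 100 - 29143 = -29043$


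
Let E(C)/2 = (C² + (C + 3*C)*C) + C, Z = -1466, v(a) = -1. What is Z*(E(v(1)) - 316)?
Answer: 451528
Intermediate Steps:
E(C) = 2*C + 10*C² (E(C) = 2*((C² + (C + 3*C)*C) + C) = 2*((C² + (4*C)*C) + C) = 2*((C² + 4*C²) + C) = 2*(5*C² + C) = 2*(C + 5*C²) = 2*C + 10*C²)
Z*(E(v(1)) - 316) = -1466*(2*(-1)*(1 + 5*(-1)) - 316) = -1466*(2*(-1)*(1 - 5) - 316) = -1466*(2*(-1)*(-4) - 316) = -1466*(8 - 316) = -1466*(-308) = 451528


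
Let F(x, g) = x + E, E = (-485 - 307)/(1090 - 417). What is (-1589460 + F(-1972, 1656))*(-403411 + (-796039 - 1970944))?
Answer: 3395601441364032/673 ≈ 5.0455e+12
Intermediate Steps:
E = -792/673 ≈ -1.1768
F(x, g) = -792/673 + x (F(x, g) = x - 792/673 = -792/673 + x)
(-1589460 + F(-1972, 1656))*(-403411 + (-796039 - 1970944)) = (-1589460 + (-792/673 - 1972))*(-403411 + (-796039 - 1970944)) = (-1589460 - 1327948/673)*(-403411 - 2766983) = -1071034528/673*(-3170394) = 3395601441364032/673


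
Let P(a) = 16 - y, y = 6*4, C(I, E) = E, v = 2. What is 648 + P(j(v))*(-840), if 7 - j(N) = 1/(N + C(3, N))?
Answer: 7368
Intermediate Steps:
y = 24
j(N) = 7 - 1/(2*N) (j(N) = 7 - 1/(N + N) = 7 - 1/(2*N))
P(a) = -8 (P(a) = 16 - 1*24 = 16 - 24 = -8)
648 + P(j(v))*(-840) = 648 - 8*(-840) = 648 + 6720 = 7368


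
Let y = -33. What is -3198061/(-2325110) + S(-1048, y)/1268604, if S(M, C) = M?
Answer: 7737855461/5629091310 ≈ 1.3746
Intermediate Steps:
-3198061/(-2325110) + S(-1048, y)/1268604 = -3198061/(-2325110) - 1048/1268604 = -3198061*(-1/2325110) - 1048*1/1268604 = 3198061/2325110 - 2/2421 = 7737855461/5629091310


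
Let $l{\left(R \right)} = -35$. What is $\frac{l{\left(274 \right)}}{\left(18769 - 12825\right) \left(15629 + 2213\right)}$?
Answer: $- \frac{35}{106052848} \approx -3.3002 \cdot 10^{-7}$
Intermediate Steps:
$\frac{l{\left(274 \right)}}{\left(18769 - 12825\right) \left(15629 + 2213\right)} = - \frac{35}{\left(18769 - 12825\right) \left(15629 + 2213\right)} = - \frac{35}{5944 \cdot 17842} = - \frac{35}{106052848}$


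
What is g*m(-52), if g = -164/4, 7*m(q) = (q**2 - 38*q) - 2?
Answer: -191798/7 ≈ -27400.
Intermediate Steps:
m(q) = -2/7 - 38*q/7 + q**2/7 (m(q) = ((q**2 - 38*q) - 2)/7 = (-2 + q**2 - 38*q)/7 = -2/7 - 38*q/7 + q**2/7)
g = -41 (g = -164*1/4 = -41)
g*m(-52) = -41*(-2/7 - 38/7*(-52) + (1/7)*(-52)**2) = -41*(-2/7 + 1976/7 + (1/7)*2704) = -41*(-2/7 + 1976/7 + 2704/7) = -41*4678/7 = -191798/7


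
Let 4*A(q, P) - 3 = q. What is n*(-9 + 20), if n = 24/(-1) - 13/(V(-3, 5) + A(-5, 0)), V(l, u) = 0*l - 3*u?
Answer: -7898/31 ≈ -254.77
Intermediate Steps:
A(q, P) = ¾ + q/4
V(l, u) = -3*u (V(l, u) = 0 - 3*u = -3*u)
n = -718/31 (n = 24/(-1) - 13/(-3*5 + (¾ + (¼)*(-5))) = 24*(-1) - 13/(-15 + (¾ - 5/4)) = -24 - 13/(-15 - ½) = -24 - 13/(-31/2) = -24 - 13*(-2/31) = -24 + 26/31 = -718/31 ≈ -23.161)
n*(-9 + 20) = -718*(-9 + 20)/31 = -718/31*11 = -7898/31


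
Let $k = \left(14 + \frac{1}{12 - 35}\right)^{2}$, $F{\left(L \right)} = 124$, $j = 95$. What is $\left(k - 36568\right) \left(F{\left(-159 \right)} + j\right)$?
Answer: $- \frac{4213873389}{529} \approx -7.9657 \cdot 10^{6}$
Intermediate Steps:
$k = \frac{103041}{529}$ ($k = \left(14 + \frac{1}{-23}\right)^{2} = \left(14 - \frac{1}{23}\right)^{2} = \left(\frac{321}{23}\right)^{2} = \frac{103041}{529} \approx 194.78$)
$\left(k - 36568\right) \left(F{\left(-159 \right)} + j\right) = \left(\frac{103041}{529} - 36568\right) \left(124 + 95\right) = \left(- \frac{19241431}{529}\right) 219 = - \frac{4213873389}{529}$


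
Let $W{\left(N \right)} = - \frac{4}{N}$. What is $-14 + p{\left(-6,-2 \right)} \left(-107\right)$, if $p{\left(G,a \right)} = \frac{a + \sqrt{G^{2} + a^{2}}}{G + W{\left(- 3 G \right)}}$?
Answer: $- \frac{1355}{28} + \frac{963 \sqrt{10}}{28} \approx 60.367$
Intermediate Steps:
$p{\left(G,a \right)} = \frac{a + \sqrt{G^{2} + a^{2}}}{G + \frac{4}{3 G}}$ ($p{\left(G,a \right)} = \frac{a + \sqrt{G^{2} + a^{2}}}{G - \frac{4}{\left(-3\right) G}} = \frac{a + \sqrt{G^{2} + a^{2}}}{G - 4 \left(- \frac{1}{3 G}\right)} = \frac{a + \sqrt{G^{2} + a^{2}}}{G + \frac{4}{3 G}}$)
$-14 + p{\left(-6,-2 \right)} \left(-107\right) = -14 + 3 \left(-6\right) \frac{1}{4 + 3 \left(-6\right)^{2}} \left(-2 + \sqrt{\left(-6\right)^{2} + \left(-2\right)^{2}}\right) \left(-107\right) = -14 + 3 \left(-6\right) \frac{1}{4 + 3 \cdot 36} \left(-2 + \sqrt{36 + 4}\right) \left(-107\right) = -14 + 3 \left(-6\right) \frac{1}{4 + 108} \left(-2 + \sqrt{40}\right) \left(-107\right) = -14 + 3 \left(-6\right) \frac{1}{112} \left(-2 + 2 \sqrt{10}\right) \left(-107\right) = -14 + \left(\frac{9}{28} - \frac{9 \sqrt{10}}{28}\right) \left(-107\right) = -14 - \left(\frac{963}{28} - \frac{963 \sqrt{10}}{28}\right) = - \frac{1355}{28} + \frac{963 \sqrt{10}}{28}$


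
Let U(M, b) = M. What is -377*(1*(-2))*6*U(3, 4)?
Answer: 13572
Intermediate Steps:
-377*(1*(-2))*6*U(3, 4) = -377*(1*(-2))*6*3 = -377*(-2*6)*3 = -(-4524)*3 = -377*(-36) = 13572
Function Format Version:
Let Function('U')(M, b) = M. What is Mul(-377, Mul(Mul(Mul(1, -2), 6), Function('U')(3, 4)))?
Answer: 13572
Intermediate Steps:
Mul(-377, Mul(Mul(Mul(1, -2), 6), Function('U')(3, 4))) = Mul(-377, Mul(Mul(Mul(1, -2), 6), 3)) = Mul(-377, Mul(Mul(-2, 6), 3)) = Mul(-377, Mul(-12, 3)) = Mul(-377, -36) = 13572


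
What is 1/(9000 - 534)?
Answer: 1/8466 ≈ 0.00011812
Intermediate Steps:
1/(9000 - 534) = 1/8466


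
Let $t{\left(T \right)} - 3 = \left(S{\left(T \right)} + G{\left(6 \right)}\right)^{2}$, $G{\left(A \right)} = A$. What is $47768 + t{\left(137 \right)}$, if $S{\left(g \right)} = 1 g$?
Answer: $68220$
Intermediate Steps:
$S{\left(g \right)} = g$
$t{\left(T \right)} = 3 + \left(6 + T\right)^{2}$ ($t{\left(T \right)} = 3 + \left(T + 6\right)^{2} = 3 + \left(6 + T\right)^{2}$)
$47768 + t{\left(137 \right)} = 47768 + \left(3 + \left(6 + 137\right)^{2}\right) = 47768 + \left(3 + 143^{2}\right) = 47768 + \left(3 + 20449\right) = 47768 + 20452 = 68220$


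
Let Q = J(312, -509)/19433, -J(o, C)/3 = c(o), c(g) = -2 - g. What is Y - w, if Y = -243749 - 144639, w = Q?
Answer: -7547544946/19433 ≈ -3.8839e+5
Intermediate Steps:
J(o, C) = 6 + 3*o (J(o, C) = -3*(-2 - o) = 6 + 3*o)
Q = 942/19433 (Q = (6 + 3*312)/19433 = (6 + 936)*(1/19433) = 942*(1/19433) = 942/19433 ≈ 0.048474)
w = 942/19433 ≈ 0.048474
Y = -388388
Y - w = -388388 - 1*942/19433 = -388388 - 942/19433 = -7547544946/19433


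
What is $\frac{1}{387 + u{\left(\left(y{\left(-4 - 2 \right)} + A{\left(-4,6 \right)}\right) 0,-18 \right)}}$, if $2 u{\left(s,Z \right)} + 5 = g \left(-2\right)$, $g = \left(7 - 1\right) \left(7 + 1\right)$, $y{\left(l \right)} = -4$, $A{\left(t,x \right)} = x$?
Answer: $\frac{2}{673} \approx 0.0029718$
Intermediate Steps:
$g = 48$ ($g = 6 \cdot 8 = 48$)
$u{\left(s,Z \right)} = - \frac{101}{2}$ ($u{\left(s,Z \right)} = - \frac{5}{2} + \frac{48 \left(-2\right)}{2} = - \frac{5}{2} + \frac{1}{2} \left(-96\right) = - \frac{5}{2} - 48 = - \frac{101}{2}$)
$\frac{1}{387 + u{\left(\left(y{\left(-4 - 2 \right)} + A{\left(-4,6 \right)}\right) 0,-18 \right)}} = \frac{1}{387 - \frac{101}{2}} = \frac{1}{\frac{673}{2}} = \frac{2}{673}$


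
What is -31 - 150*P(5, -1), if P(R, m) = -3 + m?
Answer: 569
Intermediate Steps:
-31 - 150*P(5, -1) = -31 - 150*(-3 - 1) = -31 - 150*(-4) = -31 + 600 = 569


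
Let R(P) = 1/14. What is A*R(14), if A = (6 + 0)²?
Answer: 18/7 ≈ 2.5714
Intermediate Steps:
R(P) = 1/14
A = 36 (A = 6² = 36)
A*R(14) = 36*(1/14) = 18/7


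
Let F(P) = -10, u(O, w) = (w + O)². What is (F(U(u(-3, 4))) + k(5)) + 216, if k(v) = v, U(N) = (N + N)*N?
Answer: 211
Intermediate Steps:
u(O, w) = (O + w)²
U(N) = 2*N² (U(N) = (2*N)*N = 2*N²)
(F(U(u(-3, 4))) + k(5)) + 216 = (-10 + 5) + 216 = -5 + 216 = 211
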